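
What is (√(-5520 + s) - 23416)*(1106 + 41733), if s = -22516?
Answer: -1003118024 + 85678*I*√7009 ≈ -1.0031e+9 + 7.1729e+6*I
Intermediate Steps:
(√(-5520 + s) - 23416)*(1106 + 41733) = (√(-5520 - 22516) - 23416)*(1106 + 41733) = (√(-28036) - 23416)*42839 = (2*I*√7009 - 23416)*42839 = (-23416 + 2*I*√7009)*42839 = -1003118024 + 85678*I*√7009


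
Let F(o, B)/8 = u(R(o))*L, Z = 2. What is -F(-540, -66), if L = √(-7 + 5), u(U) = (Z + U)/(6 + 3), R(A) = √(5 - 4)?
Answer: -8*I*√2/3 ≈ -3.7712*I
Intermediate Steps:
R(A) = 1 (R(A) = √1 = 1)
u(U) = 2/9 + U/9 (u(U) = (2 + U)/(6 + 3) = (2 + U)/9 = (2 + U)*(⅑) = 2/9 + U/9)
L = I*√2 (L = √(-2) = I*√2 ≈ 1.4142*I)
F(o, B) = 8*I*√2/3 (F(o, B) = 8*((2/9 + (⅑)*1)*(I*√2)) = 8*((2/9 + ⅑)*(I*√2)) = 8*((I*√2)/3) = 8*(I*√2/3) = 8*I*√2/3)
-F(-540, -66) = -8*I*√2/3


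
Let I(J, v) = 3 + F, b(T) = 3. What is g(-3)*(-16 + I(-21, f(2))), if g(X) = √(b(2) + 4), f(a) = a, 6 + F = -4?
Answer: -23*√7 ≈ -60.852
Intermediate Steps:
F = -10 (F = -6 - 4 = -10)
I(J, v) = -7 (I(J, v) = 3 - 10 = -7)
g(X) = √7 (g(X) = √(3 + 4) = √7)
g(-3)*(-16 + I(-21, f(2))) = √7*(-16 - 7) = √7*(-23) = -23*√7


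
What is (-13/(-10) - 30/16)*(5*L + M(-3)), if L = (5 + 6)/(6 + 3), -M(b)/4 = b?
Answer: -3749/360 ≈ -10.414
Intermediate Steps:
M(b) = -4*b
L = 11/9 ≈ 1.2222
(-13/(-10) - 30/16)*(5*L + M(-3)) = (-13/(-10) - 30/16)*(5*(11/9) - 4*(-3)) = (-13*(-⅒) - 30*1/16)*(55/9 + 12) = (13/10 - 15/8)*(163/9) = -23/40*163/9 = -3749/360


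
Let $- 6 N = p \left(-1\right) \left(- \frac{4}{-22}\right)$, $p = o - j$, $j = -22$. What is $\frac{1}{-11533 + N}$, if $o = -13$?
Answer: $- \frac{11}{126860} \approx -8.671 \cdot 10^{-5}$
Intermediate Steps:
$p = 9$ ($p = -13 - -22 = -13 + 22 = 9$)
$N = \frac{3}{11}$ ($N = - \frac{9 \left(-1\right) \left(- \frac{4}{-22}\right)}{6} = - \frac{\left(-9\right) \left(\left(-4\right) \left(- \frac{1}{22}\right)\right)}{6} = - \frac{\left(-9\right) \frac{2}{11}}{6} = \left(- \frac{1}{6}\right) \left(- \frac{18}{11}\right) = \frac{3}{11} \approx 0.27273$)
$\frac{1}{-11533 + N} = \frac{1}{-11533 + \frac{3}{11}} = \frac{1}{- \frac{126860}{11}} = - \frac{11}{126860}$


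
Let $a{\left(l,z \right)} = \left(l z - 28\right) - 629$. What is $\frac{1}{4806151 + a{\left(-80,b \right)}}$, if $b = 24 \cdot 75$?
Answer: $\frac{1}{4661494} \approx 2.1452 \cdot 10^{-7}$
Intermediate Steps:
$b = 1800$
$a{\left(l,z \right)} = -657 + l z$ ($a{\left(l,z \right)} = \left(-28 + l z\right) - 629 = -657 + l z$)
$\frac{1}{4806151 + a{\left(-80,b \right)}} = \frac{1}{4806151 - 144657} = \frac{1}{4661494}$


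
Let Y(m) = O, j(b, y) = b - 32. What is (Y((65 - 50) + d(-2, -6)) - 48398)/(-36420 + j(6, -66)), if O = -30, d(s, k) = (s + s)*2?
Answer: 24214/18223 ≈ 1.3288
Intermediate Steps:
d(s, k) = 4*s (d(s, k) = (2*s)*2 = 4*s)
j(b, y) = -32 + b
Y(m) = -30
(Y((65 - 50) + d(-2, -6)) - 48398)/(-36420 + j(6, -66)) = (-30 - 48398)/(-36420 + (-32 + 6)) = -48428/(-36420 - 26) = -48428/(-36446) = -48428*(-1/36446) = 24214/18223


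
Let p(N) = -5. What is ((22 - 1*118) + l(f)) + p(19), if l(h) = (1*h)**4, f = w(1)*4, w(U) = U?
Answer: 155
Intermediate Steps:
f = 4 (f = 1*4 = 4)
l(h) = h**4
((22 - 1*118) + l(f)) + p(19) = ((22 - 1*118) + 4**4) - 5 = ((22 - 118) + 256) - 5 = (-96 + 256) - 5 = 160 - 5 = 155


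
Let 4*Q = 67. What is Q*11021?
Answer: 738407/4 ≈ 1.8460e+5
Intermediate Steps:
Q = 67/4 (Q = (¼)*67 = 67/4 ≈ 16.750)
Q*11021 = (67/4)*11021 = 738407/4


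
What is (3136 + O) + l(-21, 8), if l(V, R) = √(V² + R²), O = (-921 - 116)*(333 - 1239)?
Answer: 942658 + √505 ≈ 9.4268e+5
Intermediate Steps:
O = 939522 (O = -1037*(-906) = 939522)
l(V, R) = √(R² + V²)
(3136 + O) + l(-21, 8) = (3136 + 939522) + √(8² + (-21)²) = 942658 + √(64 + 441) = 942658 + √505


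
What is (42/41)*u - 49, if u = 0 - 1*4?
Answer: -2177/41 ≈ -53.098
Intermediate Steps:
u = -4 (u = 0 - 4 = -4)
(42/41)*u - 49 = (42/41)*(-4) - 49 = -168/41 - 49 = -2177/41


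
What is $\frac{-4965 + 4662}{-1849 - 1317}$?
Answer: $\frac{303}{3166} \approx 0.095704$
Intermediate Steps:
$\frac{-4965 + 4662}{-1849 - 1317} = - \frac{303}{-3166} = \left(-303\right) \left(- \frac{1}{3166}\right) = \frac{303}{3166}$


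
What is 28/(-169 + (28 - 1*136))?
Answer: -28/277 ≈ -0.10108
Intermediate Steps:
28/(-169 + (28 - 1*136)) = 28/(-169 + (28 - 136)) = 28/(-169 - 108) = 28/(-277) = -1/277*28 = -28/277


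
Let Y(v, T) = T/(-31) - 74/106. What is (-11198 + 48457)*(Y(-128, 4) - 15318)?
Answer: -17693689599/31 ≈ -5.7076e+8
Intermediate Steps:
Y(v, T) = -37/53 - T/31 (Y(v, T) = T*(-1/31) - 74*1/106 = -T/31 - 37/53 = -37/53 - T/31)
(-11198 + 48457)*(Y(-128, 4) - 15318) = (-11198 + 48457)*((-37/53 - 1/31*4) - 15318) = 37259*((-37/53 - 4/31) - 15318) = 37259*(-1359/1643 - 15318) = 37259*(-25168833/1643) = -17693689599/31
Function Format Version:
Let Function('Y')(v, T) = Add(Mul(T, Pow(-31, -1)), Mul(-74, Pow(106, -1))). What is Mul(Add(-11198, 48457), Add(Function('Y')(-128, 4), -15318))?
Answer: Rational(-17693689599, 31) ≈ -5.7076e+8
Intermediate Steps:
Function('Y')(v, T) = Add(Rational(-37, 53), Mul(Rational(-1, 31), T)) (Function('Y')(v, T) = Add(Mul(T, Rational(-1, 31)), Mul(-74, Rational(1, 106))) = Add(Mul(Rational(-1, 31), T), Rational(-37, 53)) = Add(Rational(-37, 53), Mul(Rational(-1, 31), T)))
Mul(Add(-11198, 48457), Add(Function('Y')(-128, 4), -15318)) = Mul(Add(-11198, 48457), Add(Add(Rational(-37, 53), Mul(Rational(-1, 31), 4)), -15318)) = Mul(37259, Add(Add(Rational(-37, 53), Rational(-4, 31)), -15318)) = Mul(37259, Add(Rational(-1359, 1643), -15318)) = Mul(37259, Rational(-25168833, 1643)) = Rational(-17693689599, 31)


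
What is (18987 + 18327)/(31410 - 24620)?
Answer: 18657/3395 ≈ 5.4954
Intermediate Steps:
(18987 + 18327)/(31410 - 24620) = 37314/6790 = 37314*(1/6790) = 18657/3395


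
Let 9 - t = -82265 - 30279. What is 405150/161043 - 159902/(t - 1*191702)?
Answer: 19272771712/4248797469 ≈ 4.5361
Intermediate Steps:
t = 112553 (t = 9 - (-82265 - 30279) = 9 - 1*(-112544) = 9 + 112544 = 112553)
405150/161043 - 159902/(t - 1*191702) = 405150/161043 - 159902/(112553 - 1*191702) = 405150*(1/161043) - 159902/(112553 - 191702) = 135050/53681 - 159902/(-79149) = 135050/53681 - 159902*(-1/79149) = 135050/53681 + 159902/79149 = 19272771712/4248797469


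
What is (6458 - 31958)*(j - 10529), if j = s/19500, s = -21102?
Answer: 3490722234/13 ≈ 2.6852e+8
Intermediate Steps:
j = -3517/3250 (j = -21102/19500 = -21102*1/19500 = -3517/3250 ≈ -1.0822)
(6458 - 31958)*(j - 10529) = (6458 - 31958)*(-3517/3250 - 10529) = -25500*(-34222767/3250) = 3490722234/13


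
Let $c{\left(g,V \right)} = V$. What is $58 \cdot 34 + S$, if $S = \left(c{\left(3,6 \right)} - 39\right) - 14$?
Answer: $1925$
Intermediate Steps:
$S = -47$ ($S = \left(6 - 39\right) - 14 = -33 - 14 = -47$)
$58 \cdot 34 + S = 58 \cdot 34 - 47 = 1972 - 47 = 1925$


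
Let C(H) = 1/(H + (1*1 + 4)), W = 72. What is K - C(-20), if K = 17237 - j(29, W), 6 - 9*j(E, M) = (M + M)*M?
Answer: 91942/5 ≈ 18388.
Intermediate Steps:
j(E, M) = 2/3 - 2*M**2/9 (j(E, M) = 2/3 - (M + M)*M/9 = 2/3 - 2*M*M/9 = 2/3 - 2*M**2/9)
K = 55165/3 (K = 17237 - (2/3 - 2/9*72**2) = 17237 - (2/3 - 2/9*5184) = 17237 - (2/3 - 1152) = 17237 - 1*(-3454/3) = 17237 + 3454/3 = 55165/3 ≈ 18388.)
C(H) = 1/(5 + H) (C(H) = 1/(H + (1 + 4)) = 1/(H + 5) = 1/(5 + H))
K - C(-20) = 55165/3 - 1/(5 - 20) = 55165/3 - 1/(-15) = 55165/3 - 1*(-1/15) = 55165/3 + 1/15 = 91942/5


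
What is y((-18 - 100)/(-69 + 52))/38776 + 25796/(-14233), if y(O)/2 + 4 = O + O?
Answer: -2124966818/1172784967 ≈ -1.8119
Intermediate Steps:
y(O) = -8 + 4*O (y(O) = -8 + 2*(O + O) = -8 + 2*(2*O) = -8 + 4*O)
y((-18 - 100)/(-69 + 52))/38776 + 25796/(-14233) = (-8 + 4*((-18 - 100)/(-69 + 52)))/38776 + 25796/(-14233) = (-8 + 4*(-118/(-17)))*(1/38776) + 25796*(-1/14233) = (-8 + 4*(-118*(-1/17)))*(1/38776) - 25796/14233 = (-8 + 4*(118/17))*(1/38776) - 25796/14233 = (-8 + 472/17)*(1/38776) - 25796/14233 = (336/17)*(1/38776) - 25796/14233 = 42/82399 - 25796/14233 = -2124966818/1172784967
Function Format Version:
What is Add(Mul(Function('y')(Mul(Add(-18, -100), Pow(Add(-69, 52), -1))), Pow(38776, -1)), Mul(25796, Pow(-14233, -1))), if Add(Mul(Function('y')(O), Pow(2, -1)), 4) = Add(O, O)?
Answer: Rational(-2124966818, 1172784967) ≈ -1.8119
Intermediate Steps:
Function('y')(O) = Add(-8, Mul(4, O)) (Function('y')(O) = Add(-8, Mul(2, Add(O, O))) = Add(-8, Mul(2, Mul(2, O))) = Add(-8, Mul(4, O)))
Add(Mul(Function('y')(Mul(Add(-18, -100), Pow(Add(-69, 52), -1))), Pow(38776, -1)), Mul(25796, Pow(-14233, -1))) = Add(Mul(Add(-8, Mul(4, Mul(Add(-18, -100), Pow(Add(-69, 52), -1)))), Pow(38776, -1)), Mul(25796, Pow(-14233, -1))) = Add(Mul(Add(-8, Mul(4, Mul(-118, Pow(-17, -1)))), Rational(1, 38776)), Mul(25796, Rational(-1, 14233))) = Add(Mul(Add(-8, Mul(4, Mul(-118, Rational(-1, 17)))), Rational(1, 38776)), Rational(-25796, 14233)) = Add(Mul(Add(-8, Mul(4, Rational(118, 17))), Rational(1, 38776)), Rational(-25796, 14233)) = Add(Mul(Add(-8, Rational(472, 17)), Rational(1, 38776)), Rational(-25796, 14233)) = Add(Mul(Rational(336, 17), Rational(1, 38776)), Rational(-25796, 14233)) = Add(Rational(42, 82399), Rational(-25796, 14233)) = Rational(-2124966818, 1172784967)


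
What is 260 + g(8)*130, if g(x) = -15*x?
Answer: -15340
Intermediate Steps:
260 + g(8)*130 = 260 - 15*8*130 = 260 - 120*130 = 260 - 15600 = -15340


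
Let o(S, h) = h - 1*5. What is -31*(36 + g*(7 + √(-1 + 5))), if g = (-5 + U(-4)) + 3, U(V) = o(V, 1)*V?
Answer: -5022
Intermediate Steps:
o(S, h) = -5 + h (o(S, h) = h - 5 = -5 + h)
U(V) = -4*V (U(V) = (-5 + 1)*V = -4*V)
g = 14 (g = (-5 - 4*(-4)) + 3 = (-5 + 16) + 3 = 11 + 3 = 14)
-31*(36 + g*(7 + √(-1 + 5))) = -31*(36 + 14*(7 + √(-1 + 5))) = -31*(36 + 14*(7 + √4)) = -31*(36 + 14*(7 + 2)) = -31*(36 + 14*9) = -31*(36 + 126) = -31*162 = -5022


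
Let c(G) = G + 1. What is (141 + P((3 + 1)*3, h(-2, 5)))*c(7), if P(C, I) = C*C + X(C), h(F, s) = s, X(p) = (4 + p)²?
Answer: 4328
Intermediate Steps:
c(G) = 1 + G
P(C, I) = C² + (4 + C)² (P(C, I) = C*C + (4 + C)² = C² + (4 + C)²)
(141 + P((3 + 1)*3, h(-2, 5)))*c(7) = (141 + (((3 + 1)*3)² + (4 + (3 + 1)*3)²))*(1 + 7) = (141 + ((4*3)² + (4 + 4*3)²))*8 = (141 + (12² + (4 + 12)²))*8 = (141 + (144 + 16²))*8 = (141 + (144 + 256))*8 = (141 + 400)*8 = 541*8 = 4328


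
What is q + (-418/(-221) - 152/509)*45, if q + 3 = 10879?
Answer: 1231493014/112489 ≈ 10948.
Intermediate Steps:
q = 10876 (q = -3 + 10879 = 10876)
q + (-418/(-221) - 152/509)*45 = 10876 + (-418/(-221) - 152/509)*45 = 10876 + (-418*(-1/221) - 152*1/509)*45 = 10876 + (418/221 - 152/509)*45 = 10876 + (179170/112489)*45 = 10876 + 8062650/112489 = 1231493014/112489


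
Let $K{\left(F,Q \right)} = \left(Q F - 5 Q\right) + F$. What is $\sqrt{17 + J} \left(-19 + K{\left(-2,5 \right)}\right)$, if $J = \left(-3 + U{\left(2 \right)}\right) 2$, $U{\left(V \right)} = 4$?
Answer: $- 56 \sqrt{19} \approx -244.1$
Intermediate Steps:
$K{\left(F,Q \right)} = F - 5 Q + F Q$ ($K{\left(F,Q \right)} = \left(F Q - 5 Q\right) + F = \left(- 5 Q + F Q\right) + F = F - 5 Q + F Q$)
$J = 2$ ($J = \left(-3 + 4\right) 2 = 1 \cdot 2 = 2$)
$\sqrt{17 + J} \left(-19 + K{\left(-2,5 \right)}\right) = \sqrt{17 + 2} \left(-19 - 37\right) = \sqrt{19} \left(-19 - 37\right) = \sqrt{19} \left(-56\right) = - 56 \sqrt{19}$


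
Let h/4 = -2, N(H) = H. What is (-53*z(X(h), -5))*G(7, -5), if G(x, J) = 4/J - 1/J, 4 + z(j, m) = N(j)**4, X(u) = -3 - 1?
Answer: 40068/5 ≈ 8013.6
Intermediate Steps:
h = -8 (h = 4*(-2) = -8)
X(u) = -4
z(j, m) = -4 + j**4
G(x, J) = 3/J
(-53*z(X(h), -5))*G(7, -5) = (-53*(-4 + (-4)**4))*(3/(-5)) = (-53*(-4 + 256))*(3*(-1/5)) = -53*252*(-3/5) = -13356*(-3/5) = 40068/5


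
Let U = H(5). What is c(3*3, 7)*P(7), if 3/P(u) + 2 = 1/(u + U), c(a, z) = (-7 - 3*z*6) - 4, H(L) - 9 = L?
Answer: 8631/41 ≈ 210.51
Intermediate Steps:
H(L) = 9 + L
U = 14 (U = 9 + 5 = 14)
c(a, z) = -11 - 18*z (c(a, z) = (-7 - 18*z) - 4 = -11 - 18*z)
P(u) = 3/(-2 + 1/(14 + u)) (P(u) = 3/(-2 + 1/(u + 14)) = 3/(-2 + 1/(14 + u)))
c(3*3, 7)*P(7) = (-11 - 18*7)*(3*(-14 - 1*7)/(27 + 2*7)) = (-11 - 126)*(3*(-14 - 7)/(27 + 14)) = -411*(-21)/41 = -137*(-63/41) = 8631/41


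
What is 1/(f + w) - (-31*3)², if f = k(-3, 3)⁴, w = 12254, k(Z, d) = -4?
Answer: -108198989/12510 ≈ -8649.0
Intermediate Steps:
f = 256 (f = (-4)⁴ = 256)
1/(f + w) - (-31*3)² = 1/(256 + 12254) - (-31*3)² = 1/12510 - (-1*93)² = 1/12510 - 1*(-93)² = 1/12510 - 1*8649 = 1/12510 - 8649 = -108198989/12510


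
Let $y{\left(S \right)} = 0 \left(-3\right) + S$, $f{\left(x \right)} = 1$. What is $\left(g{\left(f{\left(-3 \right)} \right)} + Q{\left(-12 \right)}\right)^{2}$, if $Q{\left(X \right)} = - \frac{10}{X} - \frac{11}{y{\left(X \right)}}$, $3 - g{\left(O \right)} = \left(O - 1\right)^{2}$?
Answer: $\frac{361}{16} \approx 22.563$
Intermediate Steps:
$g{\left(O \right)} = 3 - \left(-1 + O\right)^{2}$ ($g{\left(O \right)} = 3 - \left(O - 1\right)^{2} = 3 - \left(-1 + O\right)^{2}$)
$y{\left(S \right)} = S$ ($y{\left(S \right)} = 0 + S = S$)
$Q{\left(X \right)} = - \frac{21}{X}$ ($Q{\left(X \right)} = - \frac{10}{X} - \frac{11}{X} = - \frac{21}{X}$)
$\left(g{\left(f{\left(-3 \right)} \right)} + Q{\left(-12 \right)}\right)^{2} = \left(\left(3 - \left(-1 + 1\right)^{2}\right) - \frac{21}{-12}\right)^{2} = \left(\left(3 - 0^{2}\right) - - \frac{7}{4}\right)^{2} = \left(\left(3 - 0\right) + \frac{7}{4}\right)^{2} = \left(\left(3 + 0\right) + \frac{7}{4}\right)^{2} = \left(3 + \frac{7}{4}\right)^{2} = \left(\frac{19}{4}\right)^{2} = \frac{361}{16}$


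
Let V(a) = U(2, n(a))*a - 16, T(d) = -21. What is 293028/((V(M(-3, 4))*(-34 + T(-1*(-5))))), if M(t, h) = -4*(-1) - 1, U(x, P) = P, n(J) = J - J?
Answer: 73257/220 ≈ 332.99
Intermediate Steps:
n(J) = 0
M(t, h) = 3 (M(t, h) = 4 - 1 = 3)
V(a) = -16 (V(a) = 0*a - 16 = 0 - 16 = -16)
293028/((V(M(-3, 4))*(-34 + T(-1*(-5))))) = 293028/((-16*(-34 - 21))) = 293028/((-16*(-55))) = 293028/880 = 293028*(1/880) = 73257/220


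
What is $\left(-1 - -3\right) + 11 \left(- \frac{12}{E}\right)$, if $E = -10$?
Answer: $\frac{76}{5} \approx 15.2$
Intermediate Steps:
$\left(-1 - -3\right) + 11 \left(- \frac{12}{E}\right) = \left(-1 - -3\right) + 11 \left(- \frac{12}{-10}\right) = \left(-1 + 3\right) + 11 \left(\left(-12\right) \left(- \frac{1}{10}\right)\right) = 2 + 11 \cdot \frac{6}{5} = 2 + \frac{66}{5} = \frac{76}{5}$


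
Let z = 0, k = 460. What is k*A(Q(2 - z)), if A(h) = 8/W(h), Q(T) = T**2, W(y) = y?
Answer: 920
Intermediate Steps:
A(h) = 8/h
k*A(Q(2 - z)) = 460*(8/((2 - 1*0)**2)) = 460*(8/((2 + 0)**2)) = 460*(8/(2**2)) = 460*(8/4) = 460*(8*(1/4)) = 460*2 = 920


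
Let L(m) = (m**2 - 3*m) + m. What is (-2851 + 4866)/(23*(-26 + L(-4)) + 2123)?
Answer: 65/67 ≈ 0.97015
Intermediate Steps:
L(m) = m**2 - 2*m
(-2851 + 4866)/(23*(-26 + L(-4)) + 2123) = (-2851 + 4866)/(23*(-26 - 4*(-2 - 4)) + 2123) = 2015/(23*(-26 - 4*(-6)) + 2123) = 2015/(23*(-26 + 24) + 2123) = 2015/(23*(-2) + 2123) = 2015/(-46 + 2123) = 2015/2077 = 2015*(1/2077) = 65/67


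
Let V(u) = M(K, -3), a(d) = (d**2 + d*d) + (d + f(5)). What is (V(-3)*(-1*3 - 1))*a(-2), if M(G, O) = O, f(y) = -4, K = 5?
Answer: 24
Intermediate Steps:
a(d) = -4 + d + 2*d**2 (a(d) = (d**2 + d*d) + (d - 4) = (d**2 + d**2) + (-4 + d) = 2*d**2 + (-4 + d) = -4 + d + 2*d**2)
V(u) = -3
(V(-3)*(-1*3 - 1))*a(-2) = (-3*(-1*3 - 1))*(-4 - 2 + 2*(-2)**2) = (-3*(-3 - 1))*(-4 - 2 + 2*4) = (-3*(-4))*(-4 - 2 + 8) = 12*2 = 24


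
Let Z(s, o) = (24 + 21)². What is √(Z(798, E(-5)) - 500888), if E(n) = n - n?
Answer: I*√498863 ≈ 706.3*I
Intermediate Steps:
E(n) = 0
Z(s, o) = 2025 (Z(s, o) = 45² = 2025)
√(Z(798, E(-5)) - 500888) = √(2025 - 500888) = √(-498863) = I*√498863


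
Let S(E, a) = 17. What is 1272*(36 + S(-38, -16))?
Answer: 67416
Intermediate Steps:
1272*(36 + S(-38, -16)) = 1272*(36 + 17) = 1272*53 = 67416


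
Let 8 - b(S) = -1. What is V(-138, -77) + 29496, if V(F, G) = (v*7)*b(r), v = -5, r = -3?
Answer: 29181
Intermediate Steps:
b(S) = 9 (b(S) = 8 - 1*(-1) = 8 + 1 = 9)
V(F, G) = -315 (V(F, G) = -5*7*9 = -35*9 = -315)
V(-138, -77) + 29496 = -315 + 29496 = 29181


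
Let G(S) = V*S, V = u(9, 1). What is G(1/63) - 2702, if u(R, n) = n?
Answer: -170225/63 ≈ -2702.0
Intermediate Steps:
V = 1
G(S) = S (G(S) = 1*S = S)
G(1/63) - 2702 = 1/63 - 2702 = -170225/63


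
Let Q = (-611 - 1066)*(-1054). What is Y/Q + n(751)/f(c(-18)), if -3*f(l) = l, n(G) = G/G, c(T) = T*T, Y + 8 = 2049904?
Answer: 851245/739908 ≈ 1.1505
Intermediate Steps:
Y = 2049896 (Y = -8 + 2049904 = 2049896)
c(T) = T²
n(G) = 1
f(l) = -l/3
Q = 1767558 (Q = -1677*(-1054) = 1767558)
Y/Q + n(751)/f(c(-18)) = 2049896/1767558 + 1/(-⅓*(-18)²) = 2049896*(1/1767558) + 1/(-⅓*324) = 23836/20553 + 1/(-108) = 23836/20553 + 1*(-1/108) = 23836/20553 - 1/108 = 851245/739908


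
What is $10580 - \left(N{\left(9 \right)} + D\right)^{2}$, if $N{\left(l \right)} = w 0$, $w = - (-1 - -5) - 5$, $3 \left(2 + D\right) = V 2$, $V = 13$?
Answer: $\frac{94820}{9} \approx 10536.0$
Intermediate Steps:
$D = \frac{20}{3}$ ($D = -2 + \frac{13 \cdot 2}{3} = -2 + \frac{1}{3} \cdot 26 = -2 + \frac{26}{3} = \frac{20}{3} \approx 6.6667$)
$w = -9$ ($w = - (-1 + 5) - 5 = \left(-1\right) 4 - 5 = -4 - 5 = -9$)
$N{\left(l \right)} = 0$ ($N{\left(l \right)} = \left(-9\right) 0 = 0$)
$10580 - \left(N{\left(9 \right)} + D\right)^{2} = 10580 - \left(0 + \frac{20}{3}\right)^{2} = 10580 - \left(\frac{20}{3}\right)^{2} = 10580 - \frac{400}{9} = \frac{94820}{9}$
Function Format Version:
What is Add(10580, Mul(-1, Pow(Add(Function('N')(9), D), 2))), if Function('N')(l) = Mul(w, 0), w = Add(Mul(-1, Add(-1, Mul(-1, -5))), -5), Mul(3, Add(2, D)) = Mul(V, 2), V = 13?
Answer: Rational(94820, 9) ≈ 10536.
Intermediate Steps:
D = Rational(20, 3) (D = Add(-2, Mul(Rational(1, 3), Mul(13, 2))) = Add(-2, Mul(Rational(1, 3), 26)) = Add(-2, Rational(26, 3)) = Rational(20, 3) ≈ 6.6667)
w = -9 (w = Add(Mul(-1, Add(-1, 5)), -5) = Add(Mul(-1, 4), -5) = Add(-4, -5) = -9)
Function('N')(l) = 0 (Function('N')(l) = Mul(-9, 0) = 0)
Add(10580, Mul(-1, Pow(Add(Function('N')(9), D), 2))) = Add(10580, Mul(-1, Pow(Add(0, Rational(20, 3)), 2))) = Add(10580, Mul(-1, Pow(Rational(20, 3), 2))) = Add(10580, Mul(-1, Rational(400, 9))) = Add(10580, Rational(-400, 9)) = Rational(94820, 9)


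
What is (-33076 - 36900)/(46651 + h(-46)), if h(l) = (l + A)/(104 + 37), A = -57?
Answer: -1233327/822211 ≈ -1.5000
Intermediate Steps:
h(l) = -19/47 + l/141 (h(l) = (l - 57)/(104 + 37) = (-57 + l)/141 = (-57 + l)*(1/141) = -19/47 + l/141)
(-33076 - 36900)/(46651 + h(-46)) = (-33076 - 36900)/(46651 + (-19/47 + (1/141)*(-46))) = -69976/(46651 + (-19/47 - 46/141)) = -69976/(46651 - 103/141) = -69976/6577688/141 = -69976*141/6577688 = -1233327/822211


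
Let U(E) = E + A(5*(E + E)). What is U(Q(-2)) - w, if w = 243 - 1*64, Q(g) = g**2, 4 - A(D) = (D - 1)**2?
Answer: -1692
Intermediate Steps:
A(D) = 4 - (-1 + D)**2 (A(D) = 4 - (D - 1)**2 = 4 - (-1 + D)**2)
U(E) = 4 + E - (-1 + 10*E)**2 (U(E) = E + (4 - (-1 + 5*(E + E))**2) = E + (4 - (-1 + 5*(2*E))**2) = E + (4 - (-1 + 10*E)**2) = 4 + E - (-1 + 10*E)**2)
w = 179 (w = 243 - 64 = 179)
U(Q(-2)) - w = (4 + (-2)**2 - (-1 + 10*(-2)**2)**2) - 1*179 = (4 + 4 - (-1 + 10*4)**2) - 179 = (4 + 4 - (-1 + 40)**2) - 179 = (4 + 4 - 1*39**2) - 179 = (4 + 4 - 1*1521) - 179 = (4 + 4 - 1521) - 179 = -1513 - 179 = -1692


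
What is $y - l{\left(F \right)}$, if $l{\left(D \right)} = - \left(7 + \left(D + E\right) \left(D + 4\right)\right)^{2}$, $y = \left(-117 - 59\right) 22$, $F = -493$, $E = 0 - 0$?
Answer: $58121491184$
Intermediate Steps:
$E = 0$ ($E = 0 + 0 = 0$)
$y = -3872$ ($y = \left(-176\right) 22 = -3872$)
$l{\left(D \right)} = - \left(7 + D \left(4 + D\right)\right)^{2}$ ($l{\left(D \right)} = - \left(7 + \left(D + 0\right) \left(D + 4\right)\right)^{2} = - \left(7 + D \left(4 + D\right)\right)^{2}$)
$y - l{\left(F \right)} = -3872 - - \left(7 + \left(-493\right)^{2} + 4 \left(-493\right)\right)^{2} = -3872 - - \left(7 + 243049 - 1972\right)^{2} = -3872 - - 241084^{2} = -3872 - \left(-1\right) 58121495056 = -3872 - -58121495056 = -3872 + 58121495056 = 58121491184$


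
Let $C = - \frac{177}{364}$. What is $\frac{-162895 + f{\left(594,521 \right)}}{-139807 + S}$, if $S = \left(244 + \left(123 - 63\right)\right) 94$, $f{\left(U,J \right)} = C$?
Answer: $\frac{59293957}{40488084} \approx 1.4645$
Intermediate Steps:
$C = - \frac{177}{364}$ ($C = \left(-177\right) \frac{1}{364} = - \frac{177}{364} \approx -0.48626$)
$f{\left(U,J \right)} = - \frac{177}{364}$
$S = 28576$ ($S = \left(244 + \left(123 - 63\right)\right) 94 = \left(244 + 60\right) 94 = 304 \cdot 94 = 28576$)
$\frac{-162895 + f{\left(594,521 \right)}}{-139807 + S} = \frac{-162895 - \frac{177}{364}}{-139807 + 28576} = - \frac{59293957}{364 \left(-111231\right)} = \left(- \frac{59293957}{364}\right) \left(- \frac{1}{111231}\right) = \frac{59293957}{40488084}$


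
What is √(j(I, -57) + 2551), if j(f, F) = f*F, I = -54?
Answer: √5629 ≈ 75.027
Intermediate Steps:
j(f, F) = F*f
√(j(I, -57) + 2551) = √(-57*(-54) + 2551) = √(3078 + 2551) = √5629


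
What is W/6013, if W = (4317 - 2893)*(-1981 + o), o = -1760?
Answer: -5327184/6013 ≈ -885.94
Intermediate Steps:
W = -5327184 (W = (4317 - 2893)*(-1981 - 1760) = 1424*(-3741) = -5327184)
W/6013 = -5327184/6013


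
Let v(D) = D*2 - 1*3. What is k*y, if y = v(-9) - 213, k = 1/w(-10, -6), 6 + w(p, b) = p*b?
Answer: -13/3 ≈ -4.3333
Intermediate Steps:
w(p, b) = -6 + b*p (w(p, b) = -6 + p*b = -6 + b*p)
v(D) = -3 + 2*D (v(D) = 2*D - 3 = -3 + 2*D)
k = 1/54 (k = 1/(-6 - 6*(-10)) = 1/(-6 + 60) = 1/54 ≈ 0.018519)
y = -234 (y = (-3 + 2*(-9)) - 213 = (-3 - 18) - 213 = -21 - 213 = -234)
k*y = (1/54)*(-234) = -13/3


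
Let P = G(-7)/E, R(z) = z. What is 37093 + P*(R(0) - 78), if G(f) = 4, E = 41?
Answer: 1520501/41 ≈ 37085.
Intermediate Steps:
P = 4/41 ≈ 0.097561
37093 + P*(R(0) - 78) = 37093 + 4*(0 - 78)/41 = 37093 + (4/41)*(-78) = 37093 - 312/41 = 1520501/41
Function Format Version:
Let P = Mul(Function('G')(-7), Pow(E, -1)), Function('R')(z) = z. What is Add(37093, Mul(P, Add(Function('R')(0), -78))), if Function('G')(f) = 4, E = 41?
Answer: Rational(1520501, 41) ≈ 37085.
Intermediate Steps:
P = Rational(4, 41) (P = Mul(4, Pow(41, -1)) = Mul(4, Rational(1, 41)) = Rational(4, 41) ≈ 0.097561)
Add(37093, Mul(P, Add(Function('R')(0), -78))) = Add(37093, Mul(Rational(4, 41), Add(0, -78))) = Add(37093, Mul(Rational(4, 41), -78)) = Add(37093, Rational(-312, 41)) = Rational(1520501, 41)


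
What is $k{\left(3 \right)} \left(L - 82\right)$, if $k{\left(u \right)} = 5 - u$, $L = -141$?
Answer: $-446$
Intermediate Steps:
$k{\left(3 \right)} \left(L - 82\right) = \left(5 - 3\right) \left(-141 - 82\right) = \left(5 - 3\right) \left(-223\right) = 2 \left(-223\right) = -446$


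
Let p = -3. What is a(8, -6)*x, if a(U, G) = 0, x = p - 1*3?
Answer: 0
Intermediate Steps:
x = -6 (x = -3 - 1*3 = -3 - 3 = -6)
a(8, -6)*x = 0*(-6) = 0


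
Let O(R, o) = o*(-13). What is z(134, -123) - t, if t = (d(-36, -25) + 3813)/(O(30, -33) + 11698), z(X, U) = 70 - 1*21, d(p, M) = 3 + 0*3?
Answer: 590407/12127 ≈ 48.685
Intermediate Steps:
O(R, o) = -13*o
d(p, M) = 3 (d(p, M) = 3 + 0 = 3)
z(X, U) = 49 (z(X, U) = 70 - 21 = 49)
t = 3816/12127 (t = (3 + 3813)/(-13*(-33) + 11698) = 3816/(429 + 11698) = 3816/12127 ≈ 0.31467)
z(134, -123) - t = 49 - 1*3816/12127 = 49 - 3816/12127 = 590407/12127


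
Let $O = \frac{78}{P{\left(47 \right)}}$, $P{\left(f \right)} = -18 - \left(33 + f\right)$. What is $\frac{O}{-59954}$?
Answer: $\frac{39}{2937746} \approx 1.3275 \cdot 10^{-5}$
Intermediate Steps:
$P{\left(f \right)} = -51 - f$
$O = - \frac{39}{49}$ ($O = \frac{78}{-51 - 47} = \frac{78}{-98} = 78 \left(- \frac{1}{98}\right) = - \frac{39}{49} \approx -0.79592$)
$\frac{O}{-59954} = - \frac{39}{49 \left(-59954\right)} = \left(- \frac{39}{49}\right) \left(- \frac{1}{59954}\right) = \frac{39}{2937746}$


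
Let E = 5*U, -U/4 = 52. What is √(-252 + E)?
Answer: 2*I*√323 ≈ 35.944*I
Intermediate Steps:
U = -208 (U = -4*52 = -208)
E = -1040 (E = 5*(-208) = -1040)
√(-252 + E) = √(-252 - 1040) = √(-1292) = 2*I*√323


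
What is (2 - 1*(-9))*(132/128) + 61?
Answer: 2315/32 ≈ 72.344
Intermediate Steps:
(2 - 1*(-9))*(132/128) + 61 = (2 + 9)*(132*(1/128)) + 61 = 11*(33/32) + 61 = 363/32 + 61 = 2315/32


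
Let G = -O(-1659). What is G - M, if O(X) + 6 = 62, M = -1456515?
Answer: 1456459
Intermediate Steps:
O(X) = 56 (O(X) = -6 + 62 = 56)
G = -56 (G = -1*56 = -56)
G - M = -56 - 1*(-1456515) = -56 + 1456515 = 1456459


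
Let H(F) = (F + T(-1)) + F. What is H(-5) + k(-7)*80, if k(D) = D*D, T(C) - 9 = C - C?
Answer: 3919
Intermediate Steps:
T(C) = 9 (T(C) = 9 + (C - C) = 9 + 0 = 9)
k(D) = D²
H(F) = 9 + 2*F (H(F) = (F + 9) + F = (9 + F) + F = 9 + 2*F)
H(-5) + k(-7)*80 = (9 + 2*(-5)) + (-7)²*80 = (9 - 10) + 49*80 = -1 + 3920 = 3919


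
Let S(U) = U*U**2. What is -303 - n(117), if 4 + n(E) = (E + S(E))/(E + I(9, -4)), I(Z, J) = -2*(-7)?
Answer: -1640899/131 ≈ -12526.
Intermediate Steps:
I(Z, J) = 14
S(U) = U**3
n(E) = -4 + (E + E**3)/(14 + E) (n(E) = -4 + (E + E**3)/(E + 14) = -4 + (E + E**3)/(14 + E))
-303 - n(117) = -303 - (-56 + 117**3 - 3*117)/(14 + 117) = -303 - (-56 + 1601613 - 351)/131 = -303 - 1601206/131 = -1640899/131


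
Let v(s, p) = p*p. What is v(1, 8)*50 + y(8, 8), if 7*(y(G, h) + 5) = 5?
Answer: 22370/7 ≈ 3195.7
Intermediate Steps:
y(G, h) = -30/7 (y(G, h) = -5 + (⅐)*5 = -5 + 5/7 = -30/7)
v(s, p) = p²
v(1, 8)*50 + y(8, 8) = 8²*50 - 30/7 = 64*50 - 30/7 = 3200 - 30/7 = 22370/7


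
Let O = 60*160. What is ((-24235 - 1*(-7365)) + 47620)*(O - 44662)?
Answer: -1078156500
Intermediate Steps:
O = 9600
((-24235 - 1*(-7365)) + 47620)*(O - 44662) = ((-24235 - 1*(-7365)) + 47620)*(9600 - 44662) = ((-24235 + 7365) + 47620)*(-35062) = (-16870 + 47620)*(-35062) = 30750*(-35062) = -1078156500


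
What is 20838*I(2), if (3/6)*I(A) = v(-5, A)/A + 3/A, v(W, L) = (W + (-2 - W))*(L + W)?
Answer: 187542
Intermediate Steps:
v(W, L) = -2*L - 2*W (v(W, L) = -2*(L + W) = -2*L - 2*W)
I(A) = 6/A + 2*(10 - 2*A)/A (I(A) = 2*((-2*A - 2*(-5))/A + 3/A) = 2*((-2*A + 10)/A + 3/A) = 2*((10 - 2*A)/A + 3/A) = 2*(3/A + (10 - 2*A)/A) = 6/A + 2*(10 - 2*A)/A)
20838*I(2) = 20838*(-4 + 26/2) = 20838*(-4 + 26*(1/2)) = 20838*(-4 + 13) = 20838*9 = 187542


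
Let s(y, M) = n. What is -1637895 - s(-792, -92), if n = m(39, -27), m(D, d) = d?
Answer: -1637868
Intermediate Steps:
n = -27
s(y, M) = -27
-1637895 - s(-792, -92) = -1637895 - 1*(-27) = -1637895 + 27 = -1637868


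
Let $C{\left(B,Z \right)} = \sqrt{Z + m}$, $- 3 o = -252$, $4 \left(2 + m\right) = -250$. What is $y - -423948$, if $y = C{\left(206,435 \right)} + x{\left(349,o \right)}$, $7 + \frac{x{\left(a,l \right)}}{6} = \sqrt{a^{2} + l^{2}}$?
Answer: $423906 + \frac{\sqrt{1482}}{2} + 6 \sqrt{128857} \approx 4.2608 \cdot 10^{5}$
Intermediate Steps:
$m = - \frac{129}{2}$ ($m = -2 + \frac{1}{4} \left(-250\right) = -2 - \frac{125}{2} = - \frac{129}{2} \approx -64.5$)
$o = 84$ ($o = \left(- \frac{1}{3}\right) \left(-252\right) = 84$)
$C{\left(B,Z \right)} = \sqrt{- \frac{129}{2} + Z}$ ($C{\left(B,Z \right)} = \sqrt{Z - \frac{129}{2}} = \sqrt{- \frac{129}{2} + Z}$)
$x{\left(a,l \right)} = -42 + 6 \sqrt{a^{2} + l^{2}}$
$y = -42 + \frac{\sqrt{1482}}{2} + 6 \sqrt{128857}$ ($y = \frac{\sqrt{-258 + 4 \cdot 435}}{2} - \left(42 - 6 \sqrt{349^{2} + 84^{2}}\right) = \frac{\sqrt{-258 + 1740}}{2} - \left(42 - 6 \sqrt{121801 + 7056}\right) = \frac{\sqrt{1482}}{2} - \left(42 - 6 \sqrt{128857}\right) = -42 + \frac{\sqrt{1482}}{2} + 6 \sqrt{128857} \approx 2131.0$)
$y - -423948 = \left(-42 + \frac{\sqrt{1482}}{2} + 6 \sqrt{128857}\right) - -423948 = \left(-42 + \frac{\sqrt{1482}}{2} + 6 \sqrt{128857}\right) + 423948 = 423906 + \frac{\sqrt{1482}}{2} + 6 \sqrt{128857}$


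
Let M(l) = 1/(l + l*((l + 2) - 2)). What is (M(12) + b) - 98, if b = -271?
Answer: -57563/156 ≈ -368.99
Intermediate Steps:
M(l) = 1/(l + l**2) (M(l) = 1/(l + l*((2 + l) - 2)) = 1/(l + l*l) = 1/(l + l**2))
(M(12) + b) - 98 = (1/(12*(1 + 12)) - 271) - 98 = ((1/12)/13 - 271) - 98 = ((1/12)*(1/13) - 271) - 98 = (1/156 - 271) - 98 = -42275/156 - 98 = -57563/156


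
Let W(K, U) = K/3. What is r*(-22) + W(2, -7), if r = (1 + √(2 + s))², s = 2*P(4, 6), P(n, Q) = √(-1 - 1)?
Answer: ⅔ - 22*(1 + √2*√(1 + I*√2))² ≈ -138.06 - 99.872*I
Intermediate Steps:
P(n, Q) = I*√2 (P(n, Q) = √(-2) = I*√2)
W(K, U) = K/3 (W(K, U) = K*(⅓) = K/3)
s = 2*I*√2 (s = 2*(I*√2) = 2*I*√2 ≈ 2.8284*I)
r = (1 + √(2 + 2*I*√2))² ≈ 6.3058 + 4.5396*I
r*(-22) + W(2, -7) = (1 + √2*√(1 + I*√2))²*(-22) + (⅓)*2 = -22*(1 + √2*√(1 + I*√2))² + ⅔ = ⅔ - 22*(1 + √2*√(1 + I*√2))²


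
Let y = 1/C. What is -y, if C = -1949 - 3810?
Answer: 1/5759 ≈ 0.00017364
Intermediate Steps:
C = -5759
y = -1/5759 (y = 1/(-5759) = -1/5759 ≈ -0.00017364)
-y = -1*(-1/5759) = 1/5759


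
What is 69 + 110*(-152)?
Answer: -16651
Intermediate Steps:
69 + 110*(-152) = 69 - 16720 = -16651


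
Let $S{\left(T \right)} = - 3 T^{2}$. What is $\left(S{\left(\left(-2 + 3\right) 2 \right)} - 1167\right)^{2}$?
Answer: $1390041$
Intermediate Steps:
$\left(S{\left(\left(-2 + 3\right) 2 \right)} - 1167\right)^{2} = \left(- 3 \left(\left(-2 + 3\right) 2\right)^{2} - 1167\right)^{2} = \left(- 3 \left(1 \cdot 2\right)^{2} - 1167\right)^{2} = \left(- 3 \cdot 2^{2} - 1167\right)^{2} = \left(\left(-3\right) 4 - 1167\right)^{2} = \left(-12 - 1167\right)^{2} = \left(-1179\right)^{2} = 1390041$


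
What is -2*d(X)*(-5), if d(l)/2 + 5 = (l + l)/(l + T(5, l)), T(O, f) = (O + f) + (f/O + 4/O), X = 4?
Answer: -6500/73 ≈ -89.041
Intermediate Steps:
T(O, f) = O + f + 4/O + f/O (T(O, f) = (O + f) + (4/O + f/O) = O + f + 4/O + f/O)
d(l) = -10 + 4*l/(29/5 + 11*l/5) (d(l) = -10 + 2*((l + l)/(l + (4 + l + 5*(5 + l))/5)) = -10 + 2*((2*l)/(l + (4 + l + (25 + 5*l))/5)) = -10 + 2*((2*l)/(l + (29 + 6*l)/5)) = -10 + 2*((2*l)/(l + (29/5 + 6*l/5))) = -10 + 2*((2*l)/(29/5 + 11*l/5)) = -10 + 2*(2*l/(29/5 + 11*l/5)) = -10 + 4*l/(29/5 + 11*l/5))
-2*d(X)*(-5) = -20*(-29 - 9*4)/(29 + 11*4)*(-5) = -20*(-29 - 36)/(29 + 44)*(-5) = -20*(-65)/73*(-5) = -2*(-650/73)*(-5) = (1300/73)*(-5) = -6500/73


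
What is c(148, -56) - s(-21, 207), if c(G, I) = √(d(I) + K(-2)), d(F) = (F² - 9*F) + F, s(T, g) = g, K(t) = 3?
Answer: -207 + √3587 ≈ -147.11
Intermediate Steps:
d(F) = F² - 8*F
c(G, I) = √(3 + I*(-8 + I)) (c(G, I) = √(I*(-8 + I) + 3) = √(3 + I*(-8 + I)))
c(148, -56) - s(-21, 207) = √(3 - 56*(-8 - 56)) - 1*207 = √(3 - 56*(-64)) - 207 = √(3 + 3584) - 207 = √3587 - 207 = -207 + √3587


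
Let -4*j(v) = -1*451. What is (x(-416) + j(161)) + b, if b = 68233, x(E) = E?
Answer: 271719/4 ≈ 67930.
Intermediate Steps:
j(v) = 451/4 (j(v) = -(-1)*451/4 = -¼*(-451) = 451/4)
(x(-416) + j(161)) + b = (-416 + 451/4) + 68233 = -1213/4 + 68233 = 271719/4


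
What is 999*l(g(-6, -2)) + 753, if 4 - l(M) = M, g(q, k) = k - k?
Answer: 4749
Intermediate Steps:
g(q, k) = 0
l(M) = 4 - M
999*l(g(-6, -2)) + 753 = 999*(4 - 1*0) + 753 = 999*(4 + 0) + 753 = 999*4 + 753 = 3996 + 753 = 4749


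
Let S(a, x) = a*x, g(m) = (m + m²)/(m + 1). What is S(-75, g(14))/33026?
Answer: -75/2359 ≈ -0.031793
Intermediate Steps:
g(m) = (m + m²)/(1 + m)
S(-75, g(14))/33026 = -75*14/33026 = -1050*1/33026 = -75/2359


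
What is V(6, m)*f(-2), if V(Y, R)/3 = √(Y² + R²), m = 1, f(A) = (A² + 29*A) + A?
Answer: -168*√37 ≈ -1021.9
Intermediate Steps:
f(A) = A² + 30*A
V(Y, R) = 3*√(R² + Y²) (V(Y, R) = 3*√(Y² + R²) = 3*√(R² + Y²))
V(6, m)*f(-2) = (3*√(1² + 6²))*(-2*(30 - 2)) = (3*√(1 + 36))*(-2*28) = (3*√37)*(-56) = -168*√37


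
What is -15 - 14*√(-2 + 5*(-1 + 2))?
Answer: -15 - 14*√3 ≈ -39.249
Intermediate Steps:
-15 - 14*√(-2 + 5*(-1 + 2)) = -15 - 14*√(-2 + 5*1) = -15 - 14*√(-2 + 5) = -15 - 14*√3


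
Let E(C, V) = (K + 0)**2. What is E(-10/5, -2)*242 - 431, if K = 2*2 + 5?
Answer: 19171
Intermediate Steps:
K = 9 (K = 4 + 5 = 9)
E(C, V) = 81 (E(C, V) = (9 + 0)**2 = 9**2 = 81)
E(-10/5, -2)*242 - 431 = 81*242 - 431 = 19602 - 431 = 19171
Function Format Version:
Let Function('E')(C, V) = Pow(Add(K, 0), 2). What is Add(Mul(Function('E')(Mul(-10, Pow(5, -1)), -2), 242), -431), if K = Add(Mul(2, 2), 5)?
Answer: 19171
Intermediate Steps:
K = 9 (K = Add(4, 5) = 9)
Function('E')(C, V) = 81 (Function('E')(C, V) = Pow(Add(9, 0), 2) = Pow(9, 2) = 81)
Add(Mul(Function('E')(Mul(-10, Pow(5, -1)), -2), 242), -431) = Add(Mul(81, 242), -431) = Add(19602, -431) = 19171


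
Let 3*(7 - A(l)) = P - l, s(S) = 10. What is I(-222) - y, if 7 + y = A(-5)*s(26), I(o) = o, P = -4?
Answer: -845/3 ≈ -281.67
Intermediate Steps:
A(l) = 25/3 + l/3 (A(l) = 7 - (-4 - l)/3 = 7 + (4/3 + l/3) = 25/3 + l/3)
y = 179/3 (y = -7 + (25/3 + (⅓)*(-5))*10 = -7 + (25/3 - 5/3)*10 = -7 + (20/3)*10 = -7 + 200/3 = 179/3 ≈ 59.667)
I(-222) - y = -222 - 1*179/3 = -222 - 179/3 = -845/3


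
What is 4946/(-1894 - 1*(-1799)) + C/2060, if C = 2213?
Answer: -399141/7828 ≈ -50.989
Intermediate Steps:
4946/(-1894 - 1*(-1799)) + C/2060 = 4946/(-1894 - 1*(-1799)) + 2213/2060 = 4946/(-1894 + 1799) + 2213*(1/2060) = 4946/(-95) + 2213/2060 = 4946*(-1/95) + 2213/2060 = -4946/95 + 2213/2060 = -399141/7828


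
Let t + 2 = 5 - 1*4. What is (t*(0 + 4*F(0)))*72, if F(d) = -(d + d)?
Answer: 0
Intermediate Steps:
F(d) = -2*d
t = -1 (t = -2 + (5 - 1*4) = -2 + (5 - 4) = -2 + 1 = -1)
(t*(0 + 4*F(0)))*72 = -(0 + 4*(-2*0))*72 = -(0 + 4*0)*72 = -(0 + 0)*72 = -1*0*72 = 0*72 = 0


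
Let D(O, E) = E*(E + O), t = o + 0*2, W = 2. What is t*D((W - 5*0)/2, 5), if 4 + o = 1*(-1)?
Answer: -150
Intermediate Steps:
o = -5 (o = -4 + 1*(-1) = -4 - 1 = -5)
t = -5 (t = -5 + 0*2 = -5 + 0 = -5)
t*D((W - 5*0)/2, 5) = -25*(5 + (2 - 5*0)/2) = -25*(5 + (2 + 0)*(½)) = -25*(5 + 2*(½)) = -25*(5 + 1) = -25*6 = -5*30 = -150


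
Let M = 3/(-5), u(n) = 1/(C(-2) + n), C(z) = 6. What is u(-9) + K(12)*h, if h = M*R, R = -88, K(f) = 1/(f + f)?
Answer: 28/15 ≈ 1.8667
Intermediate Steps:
K(f) = 1/(2*f)
u(n) = 1/(6 + n)
M = -⅗ (M = 3*(-⅕) = -⅗ ≈ -0.60000)
h = 264/5 (h = -⅗*(-88) = 264/5 ≈ 52.800)
u(-9) + K(12)*h = 1/(6 - 9) + ((½)/12)*(264/5) = 1/(-3) + ((½)*(1/12))*(264/5) = -⅓ + (1/24)*(264/5) = -⅓ + 11/5 = 28/15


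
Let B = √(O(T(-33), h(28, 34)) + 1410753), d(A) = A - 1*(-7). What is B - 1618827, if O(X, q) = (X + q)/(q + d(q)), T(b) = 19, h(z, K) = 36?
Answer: -1618827 + √8804513818/79 ≈ -1.6176e+6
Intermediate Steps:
d(A) = 7 + A (d(A) = A + 7 = 7 + A)
O(X, q) = (X + q)/(7 + 2*q) (O(X, q) = (X + q)/(q + (7 + q)) = (X + q)/(7 + 2*q))
B = √8804513818/79 (B = √((19 + 36)/(7 + 2*36) + 1410753) = √(55/(7 + 72) + 1410753) = √(55/79 + 1410753) = √(111449542/79) = √8804513818/79 ≈ 1187.8)
B - 1618827 = √8804513818/79 - 1618827 = -1618827 + √8804513818/79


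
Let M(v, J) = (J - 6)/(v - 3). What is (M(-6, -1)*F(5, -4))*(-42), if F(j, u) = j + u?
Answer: -98/3 ≈ -32.667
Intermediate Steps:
M(v, J) = (-6 + J)/(-3 + v)
(M(-6, -1)*F(5, -4))*(-42) = (((-6 - 1)/(-3 - 6))*(5 - 4))*(-42) = ((-7/(-9))*1)*(-42) = (-⅑*(-7)*1)*(-42) = ((7/9)*1)*(-42) = (7/9)*(-42) = -98/3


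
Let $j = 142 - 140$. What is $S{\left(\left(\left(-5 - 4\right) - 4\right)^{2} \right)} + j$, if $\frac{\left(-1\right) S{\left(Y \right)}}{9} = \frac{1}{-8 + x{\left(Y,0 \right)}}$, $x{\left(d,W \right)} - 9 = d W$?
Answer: $-7$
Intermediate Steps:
$x{\left(d,W \right)} = 9 + W d$ ($x{\left(d,W \right)} = 9 + d W = 9 + W d$)
$j = 2$
$S{\left(Y \right)} = -9$ ($S{\left(Y \right)} = - \frac{9}{-8 + \left(9 + 0 Y\right)} = - \frac{9}{-8 + \left(9 + 0\right)} = - \frac{9}{-8 + 9} = - \frac{9}{1} = \left(-9\right) 1 = -9$)
$S{\left(\left(\left(-5 - 4\right) - 4\right)^{2} \right)} + j = -9 + 2 = -7$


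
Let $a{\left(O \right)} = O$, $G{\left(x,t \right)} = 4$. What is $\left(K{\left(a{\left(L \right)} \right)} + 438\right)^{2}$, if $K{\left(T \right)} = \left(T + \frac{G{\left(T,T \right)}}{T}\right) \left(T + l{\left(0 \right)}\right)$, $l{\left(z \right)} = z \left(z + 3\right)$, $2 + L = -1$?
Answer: $203401$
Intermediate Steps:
$L = -3$ ($L = -2 - 1 = -3$)
$l{\left(z \right)} = z \left(3 + z\right)$
$K{\left(T \right)} = T \left(T + \frac{4}{T}\right)$ ($K{\left(T \right)} = \left(T + \frac{4}{T}\right) \left(T + 0 \left(3 + 0\right)\right) = \left(T + \frac{4}{T}\right) \left(T + 0 \cdot 3\right) = \left(T + \frac{4}{T}\right) \left(T + 0\right) = \left(T + \frac{4}{T}\right) T = T \left(T + \frac{4}{T}\right)$)
$\left(K{\left(a{\left(L \right)} \right)} + 438\right)^{2} = \left(\left(4 + \left(-3\right)^{2}\right) + 438\right)^{2} = \left(\left(4 + 9\right) + 438\right)^{2} = \left(13 + 438\right)^{2} = 451^{2} = 203401$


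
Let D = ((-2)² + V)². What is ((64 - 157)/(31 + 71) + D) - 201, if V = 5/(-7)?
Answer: -318399/1666 ≈ -191.12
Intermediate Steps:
V = -5/7 (V = 5*(-⅐) = -5/7 ≈ -0.71429)
D = 529/49 (D = ((-2)² - 5/7)² = (4 - 5/7)² = (23/7)² = 529/49 ≈ 10.796)
((64 - 157)/(31 + 71) + D) - 201 = ((64 - 157)/(31 + 71) + 529/49) - 201 = (-93/102 + 529/49) - 201 = (-93*1/102 + 529/49) - 201 = (-31/34 + 529/49) - 201 = 16467/1666 - 201 = -318399/1666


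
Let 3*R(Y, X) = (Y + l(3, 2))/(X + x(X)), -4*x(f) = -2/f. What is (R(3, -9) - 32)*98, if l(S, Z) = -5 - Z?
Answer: -508816/163 ≈ -3121.6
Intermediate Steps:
x(f) = 1/(2*f) (x(f) = -(-1)/(2*f) = 1/(2*f))
R(Y, X) = (-7 + Y)/(3*(X + 1/(2*X))) (R(Y, X) = ((Y + (-5 - 1*2))/(X + 1/(2*X)))/3 = ((Y + (-5 - 2))/(X + 1/(2*X)))/3 = ((Y - 7)/(X + 1/(2*X)))/3 = ((-7 + Y)/(X + 1/(2*X)))/3 = (-7 + Y)/(3*(X + 1/(2*X))))
(R(3, -9) - 32)*98 = ((⅔)*(-9)*(-7 + 3)/(1 + 2*(-9)²) - 32)*98 = ((⅔)*(-9)*(-4)/(1 + 2*81) - 32)*98 = ((⅔)*(-9)*(-4)/(1 + 162) - 32)*98 = ((⅔)*(-9)*(-4)/163 - 32)*98 = ((⅔)*(-9)*(1/163)*(-4) - 32)*98 = (24/163 - 32)*98 = -5192/163*98 = -508816/163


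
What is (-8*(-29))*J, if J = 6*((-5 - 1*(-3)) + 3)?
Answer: 1392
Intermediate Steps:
J = 6 (J = 6*((-5 + 3) + 3) = 6*(-2 + 3) = 6*1 = 6)
(-8*(-29))*J = -8*(-29)*6 = 232*6 = 1392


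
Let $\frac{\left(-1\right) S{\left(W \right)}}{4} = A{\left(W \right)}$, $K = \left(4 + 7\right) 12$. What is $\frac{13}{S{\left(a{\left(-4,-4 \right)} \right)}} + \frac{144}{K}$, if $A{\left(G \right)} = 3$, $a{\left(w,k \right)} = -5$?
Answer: $\frac{1}{132} \approx 0.0075758$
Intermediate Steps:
$K = 132$ ($K = 11 \cdot 12 = 132$)
$S{\left(W \right)} = -12$ ($S{\left(W \right)} = \left(-4\right) 3 = -12$)
$\frac{13}{S{\left(a{\left(-4,-4 \right)} \right)}} + \frac{144}{K} = \frac{13}{-12} + \frac{144}{132} = 13 \left(- \frac{1}{12}\right) + 144 \cdot \frac{1}{132} = - \frac{13}{12} + \frac{12}{11} = \frac{1}{132}$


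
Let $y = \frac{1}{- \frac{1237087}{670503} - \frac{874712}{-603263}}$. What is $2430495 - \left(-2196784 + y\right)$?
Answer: $\frac{739401620685500144}{159791794745} \approx 4.6273 \cdot 10^{6}$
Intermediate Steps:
$y = - \frac{404489651289}{159791794745}$ ($y = \frac{1}{\left(-1237087\right) \frac{1}{670503} - - \frac{874712}{603263}} = \frac{1}{- \frac{1237087}{670503} + \frac{874712}{603263}} = \frac{1}{- \frac{159791794745}{404489651289}} = - \frac{404489651289}{159791794745} \approx -2.5314$)
$2430495 - \left(-2196784 + y\right) = 2430495 + \left(2196784 - - \frac{404489651289}{159791794745}\right) = 2430495 + \left(2196784 + \frac{404489651289}{159791794745}\right) = 2430495 + \frac{351028462516751369}{159791794745} = \frac{739401620685500144}{159791794745}$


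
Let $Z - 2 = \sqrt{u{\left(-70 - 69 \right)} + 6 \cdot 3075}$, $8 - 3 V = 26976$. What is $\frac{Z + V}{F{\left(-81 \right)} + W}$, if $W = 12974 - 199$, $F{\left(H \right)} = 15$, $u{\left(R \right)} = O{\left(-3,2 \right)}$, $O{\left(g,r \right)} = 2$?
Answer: $- \frac{13481}{19185} + \frac{\sqrt{4613}}{6395} \approx -0.69206$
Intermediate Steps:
$u{\left(R \right)} = 2$
$V = - \frac{26968}{3}$ ($V = \frac{8}{3} - 8992 = - \frac{26968}{3} \approx -8989.3$)
$Z = 2 + 2 \sqrt{4613}$ ($Z = 2 + \sqrt{2 + 6 \cdot 3075} = 2 + \sqrt{2 + 18450} = 2 + \sqrt{18452} = 2 + 2 \sqrt{4613} \approx 137.84$)
$W = 12775$ ($W = 12974 - 199 = 12775$)
$\frac{Z + V}{F{\left(-81 \right)} + W} = \frac{\left(2 + 2 \sqrt{4613}\right) - \frac{26968}{3}}{15 + 12775} = \frac{- \frac{26962}{3} + 2 \sqrt{4613}}{12790} = \left(- \frac{26962}{3} + 2 \sqrt{4613}\right) \frac{1}{12790} = - \frac{13481}{19185} + \frac{\sqrt{4613}}{6395}$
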